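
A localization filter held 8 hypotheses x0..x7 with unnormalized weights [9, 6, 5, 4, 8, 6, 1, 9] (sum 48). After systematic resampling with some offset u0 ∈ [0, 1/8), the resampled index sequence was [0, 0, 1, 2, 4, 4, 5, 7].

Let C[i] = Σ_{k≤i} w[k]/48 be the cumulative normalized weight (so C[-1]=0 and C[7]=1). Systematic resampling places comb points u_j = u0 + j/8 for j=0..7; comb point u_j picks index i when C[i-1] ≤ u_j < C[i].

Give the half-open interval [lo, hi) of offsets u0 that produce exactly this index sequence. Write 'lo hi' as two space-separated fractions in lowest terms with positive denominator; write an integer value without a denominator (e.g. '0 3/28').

C = [3/16, 5/16, 5/12, 1/2, 2/3, 19/24, 13/16, 1]
j=0 picked index 0: u0 ∈ [0, 3/16)
j=1 picked index 0: u0 ∈ [-1/8, 1/16)
j=2 picked index 1: u0 ∈ [-1/16, 1/16)
j=3 picked index 2: u0 ∈ [-1/16, 1/24)
j=4 picked index 4: u0 ∈ [0, 1/6)
j=5 picked index 4: u0 ∈ [-1/8, 1/24)
j=6 picked index 5: u0 ∈ [-1/12, 1/24)
j=7 picked index 7: u0 ∈ [-1/16, 1/8)
intersection: [0, 1/24)

0 1/24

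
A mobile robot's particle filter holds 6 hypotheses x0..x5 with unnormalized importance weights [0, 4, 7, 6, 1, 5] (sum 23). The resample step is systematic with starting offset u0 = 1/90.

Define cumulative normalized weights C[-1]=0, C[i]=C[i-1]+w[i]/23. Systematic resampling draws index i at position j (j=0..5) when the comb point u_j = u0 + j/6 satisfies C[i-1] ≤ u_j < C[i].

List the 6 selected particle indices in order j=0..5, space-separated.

1 2 2 3 3 5

C = [0, 4/23, 11/23, 17/23, 18/23, 1]
j=0: u_0=1/90 ∈ [0, 4/23) → index 1
j=1: u_1=8/45 ∈ [4/23, 11/23) → index 2
j=2: u_2=31/90 ∈ [4/23, 11/23) → index 2
j=3: u_3=23/45 ∈ [11/23, 17/23) → index 3
j=4: u_4=61/90 ∈ [11/23, 17/23) → index 3
j=5: u_5=38/45 ∈ [18/23, 1) → index 5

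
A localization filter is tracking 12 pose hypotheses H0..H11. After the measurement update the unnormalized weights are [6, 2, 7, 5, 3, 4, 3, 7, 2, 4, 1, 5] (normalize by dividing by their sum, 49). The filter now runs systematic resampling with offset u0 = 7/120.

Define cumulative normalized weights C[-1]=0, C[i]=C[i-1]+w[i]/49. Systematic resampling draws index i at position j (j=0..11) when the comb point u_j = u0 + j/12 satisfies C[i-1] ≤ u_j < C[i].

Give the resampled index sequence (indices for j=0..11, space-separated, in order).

C = [6/49, 8/49, 15/49, 20/49, 23/49, 27/49, 30/49, 37/49, 39/49, 43/49, 44/49, 1]
j=0: u_0=7/120 ∈ [0, 6/49) → index 0
j=1: u_1=17/120 ∈ [6/49, 8/49) → index 1
j=2: u_2=9/40 ∈ [8/49, 15/49) → index 2
j=3: u_3=37/120 ∈ [15/49, 20/49) → index 3
j=4: u_4=47/120 ∈ [15/49, 20/49) → index 3
j=5: u_5=19/40 ∈ [23/49, 27/49) → index 5
j=6: u_6=67/120 ∈ [27/49, 30/49) → index 6
j=7: u_7=77/120 ∈ [30/49, 37/49) → index 7
j=8: u_8=29/40 ∈ [30/49, 37/49) → index 7
j=9: u_9=97/120 ∈ [39/49, 43/49) → index 9
j=10: u_10=107/120 ∈ [43/49, 44/49) → index 10
j=11: u_11=39/40 ∈ [44/49, 1) → index 11

0 1 2 3 3 5 6 7 7 9 10 11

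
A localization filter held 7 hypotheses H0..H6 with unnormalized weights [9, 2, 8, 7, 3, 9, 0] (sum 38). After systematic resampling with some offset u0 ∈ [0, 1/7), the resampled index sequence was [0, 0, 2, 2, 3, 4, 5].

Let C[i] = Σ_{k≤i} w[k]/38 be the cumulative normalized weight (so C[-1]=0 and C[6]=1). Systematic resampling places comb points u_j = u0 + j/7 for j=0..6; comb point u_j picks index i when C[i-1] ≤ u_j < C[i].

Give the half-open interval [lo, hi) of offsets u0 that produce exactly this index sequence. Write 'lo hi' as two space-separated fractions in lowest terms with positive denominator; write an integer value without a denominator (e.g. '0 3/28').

1/266 13/266

C = [9/38, 11/38, 1/2, 13/19, 29/38, 1, 1]
j=0 picked index 0: u0 ∈ [0, 9/38)
j=1 picked index 0: u0 ∈ [-1/7, 25/266)
j=2 picked index 2: u0 ∈ [1/266, 3/14)
j=3 picked index 2: u0 ∈ [-37/266, 1/14)
j=4 picked index 3: u0 ∈ [-1/14, 15/133)
j=5 picked index 4: u0 ∈ [-4/133, 13/266)
j=6 picked index 5: u0 ∈ [-25/266, 1/7)
intersection: [1/266, 13/266)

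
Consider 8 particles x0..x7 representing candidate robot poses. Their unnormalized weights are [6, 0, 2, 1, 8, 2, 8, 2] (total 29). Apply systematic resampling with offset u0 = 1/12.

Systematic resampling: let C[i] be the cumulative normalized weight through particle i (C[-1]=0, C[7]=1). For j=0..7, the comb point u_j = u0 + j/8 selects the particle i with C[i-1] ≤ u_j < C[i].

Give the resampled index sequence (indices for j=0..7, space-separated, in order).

0 2 4 4 4 6 6 7

C = [6/29, 6/29, 8/29, 9/29, 17/29, 19/29, 27/29, 1]
j=0: u_0=1/12 ∈ [0, 6/29) → index 0
j=1: u_1=5/24 ∈ [6/29, 8/29) → index 2
j=2: u_2=1/3 ∈ [9/29, 17/29) → index 4
j=3: u_3=11/24 ∈ [9/29, 17/29) → index 4
j=4: u_4=7/12 ∈ [9/29, 17/29) → index 4
j=5: u_5=17/24 ∈ [19/29, 27/29) → index 6
j=6: u_6=5/6 ∈ [19/29, 27/29) → index 6
j=7: u_7=23/24 ∈ [27/29, 1) → index 7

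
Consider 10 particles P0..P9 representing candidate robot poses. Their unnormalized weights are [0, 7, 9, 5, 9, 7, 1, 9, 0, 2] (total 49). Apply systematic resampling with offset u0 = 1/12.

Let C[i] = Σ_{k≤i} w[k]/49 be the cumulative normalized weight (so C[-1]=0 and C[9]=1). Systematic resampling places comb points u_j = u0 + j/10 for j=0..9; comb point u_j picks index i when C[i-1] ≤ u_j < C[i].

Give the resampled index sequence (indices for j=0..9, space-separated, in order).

1 2 2 3 4 4 5 7 7 9

C = [0, 1/7, 16/49, 3/7, 30/49, 37/49, 38/49, 47/49, 47/49, 1]
j=0: u_0=1/12 ∈ [0, 1/7) → index 1
j=1: u_1=11/60 ∈ [1/7, 16/49) → index 2
j=2: u_2=17/60 ∈ [1/7, 16/49) → index 2
j=3: u_3=23/60 ∈ [16/49, 3/7) → index 3
j=4: u_4=29/60 ∈ [3/7, 30/49) → index 4
j=5: u_5=7/12 ∈ [3/7, 30/49) → index 4
j=6: u_6=41/60 ∈ [30/49, 37/49) → index 5
j=7: u_7=47/60 ∈ [38/49, 47/49) → index 7
j=8: u_8=53/60 ∈ [38/49, 47/49) → index 7
j=9: u_9=59/60 ∈ [47/49, 1) → index 9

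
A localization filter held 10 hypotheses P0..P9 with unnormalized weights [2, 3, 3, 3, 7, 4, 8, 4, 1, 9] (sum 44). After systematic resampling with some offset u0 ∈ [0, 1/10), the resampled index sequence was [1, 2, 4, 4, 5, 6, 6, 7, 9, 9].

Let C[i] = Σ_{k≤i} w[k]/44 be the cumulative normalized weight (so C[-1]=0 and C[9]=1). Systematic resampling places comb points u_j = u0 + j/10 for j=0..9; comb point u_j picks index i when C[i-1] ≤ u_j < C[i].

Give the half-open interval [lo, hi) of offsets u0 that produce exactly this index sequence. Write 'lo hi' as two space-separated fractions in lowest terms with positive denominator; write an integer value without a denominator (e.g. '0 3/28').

1/20 4/55

C = [1/22, 5/44, 2/11, 1/4, 9/22, 1/2, 15/22, 17/22, 35/44, 1]
j=0 picked index 1: u0 ∈ [1/22, 5/44)
j=1 picked index 2: u0 ∈ [3/220, 9/110)
j=2 picked index 4: u0 ∈ [1/20, 23/110)
j=3 picked index 4: u0 ∈ [-1/20, 6/55)
j=4 picked index 5: u0 ∈ [1/110, 1/10)
j=5 picked index 6: u0 ∈ [0, 2/11)
j=6 picked index 6: u0 ∈ [-1/10, 9/110)
j=7 picked index 7: u0 ∈ [-1/55, 4/55)
j=8 picked index 9: u0 ∈ [-1/220, 1/5)
j=9 picked index 9: u0 ∈ [-23/220, 1/10)
intersection: [1/20, 4/55)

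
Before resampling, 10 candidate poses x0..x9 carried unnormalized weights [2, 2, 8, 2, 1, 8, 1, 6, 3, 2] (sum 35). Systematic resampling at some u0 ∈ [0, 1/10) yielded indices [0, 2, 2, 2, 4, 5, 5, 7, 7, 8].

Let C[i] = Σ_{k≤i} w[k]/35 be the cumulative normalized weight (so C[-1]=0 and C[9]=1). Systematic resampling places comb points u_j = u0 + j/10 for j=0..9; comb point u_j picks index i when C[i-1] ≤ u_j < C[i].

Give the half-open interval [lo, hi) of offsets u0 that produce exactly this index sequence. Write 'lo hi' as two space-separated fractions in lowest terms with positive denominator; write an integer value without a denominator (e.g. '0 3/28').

C = [2/35, 4/35, 12/35, 2/5, 3/7, 23/35, 24/35, 6/7, 33/35, 1]
j=0 picked index 0: u0 ∈ [0, 2/35)
j=1 picked index 2: u0 ∈ [1/70, 17/70)
j=2 picked index 2: u0 ∈ [-3/35, 1/7)
j=3 picked index 2: u0 ∈ [-13/70, 3/70)
j=4 picked index 4: u0 ∈ [0, 1/35)
j=5 picked index 5: u0 ∈ [-1/14, 11/70)
j=6 picked index 5: u0 ∈ [-6/35, 2/35)
j=7 picked index 7: u0 ∈ [-1/70, 11/70)
j=8 picked index 7: u0 ∈ [-4/35, 2/35)
j=9 picked index 8: u0 ∈ [-3/70, 3/70)
intersection: [1/70, 1/35)

1/70 1/35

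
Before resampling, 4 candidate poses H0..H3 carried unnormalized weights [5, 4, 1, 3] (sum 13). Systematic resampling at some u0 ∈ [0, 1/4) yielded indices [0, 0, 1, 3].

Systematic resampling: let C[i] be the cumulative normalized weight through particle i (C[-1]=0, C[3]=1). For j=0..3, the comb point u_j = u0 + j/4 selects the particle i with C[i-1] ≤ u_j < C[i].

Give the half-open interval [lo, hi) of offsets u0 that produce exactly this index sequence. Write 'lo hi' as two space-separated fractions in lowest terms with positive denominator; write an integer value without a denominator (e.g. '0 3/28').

C = [5/13, 9/13, 10/13, 1]
j=0 picked index 0: u0 ∈ [0, 5/13)
j=1 picked index 0: u0 ∈ [-1/4, 7/52)
j=2 picked index 1: u0 ∈ [-3/26, 5/26)
j=3 picked index 3: u0 ∈ [1/52, 1/4)
intersection: [1/52, 7/52)

1/52 7/52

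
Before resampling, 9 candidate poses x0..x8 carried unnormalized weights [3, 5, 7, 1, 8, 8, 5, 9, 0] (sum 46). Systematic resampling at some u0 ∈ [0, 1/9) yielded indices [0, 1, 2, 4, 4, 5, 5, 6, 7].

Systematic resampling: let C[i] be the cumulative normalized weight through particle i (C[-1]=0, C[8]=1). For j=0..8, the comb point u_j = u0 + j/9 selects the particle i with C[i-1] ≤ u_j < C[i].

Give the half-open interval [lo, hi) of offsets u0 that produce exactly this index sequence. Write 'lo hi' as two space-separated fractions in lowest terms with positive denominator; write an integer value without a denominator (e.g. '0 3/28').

1/69 11/414

C = [3/46, 4/23, 15/46, 8/23, 12/23, 16/23, 37/46, 1, 1]
j=0 picked index 0: u0 ∈ [0, 3/46)
j=1 picked index 1: u0 ∈ [-19/414, 13/207)
j=2 picked index 2: u0 ∈ [-10/207, 43/414)
j=3 picked index 4: u0 ∈ [1/69, 13/69)
j=4 picked index 4: u0 ∈ [-20/207, 16/207)
j=5 picked index 5: u0 ∈ [-7/207, 29/207)
j=6 picked index 5: u0 ∈ [-10/69, 2/69)
j=7 picked index 6: u0 ∈ [-17/207, 11/414)
j=8 picked index 7: u0 ∈ [-35/414, 1/9)
intersection: [1/69, 11/414)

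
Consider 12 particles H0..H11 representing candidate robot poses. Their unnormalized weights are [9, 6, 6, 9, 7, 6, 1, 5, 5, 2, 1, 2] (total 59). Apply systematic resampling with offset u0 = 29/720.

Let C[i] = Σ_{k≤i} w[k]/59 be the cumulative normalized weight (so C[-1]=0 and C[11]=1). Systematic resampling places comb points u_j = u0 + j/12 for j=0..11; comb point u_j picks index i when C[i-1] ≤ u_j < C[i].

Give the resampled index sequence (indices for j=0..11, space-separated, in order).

C = [9/59, 15/59, 21/59, 30/59, 37/59, 43/59, 44/59, 49/59, 54/59, 56/59, 57/59, 1]
j=0: u_0=29/720 ∈ [0, 9/59) → index 0
j=1: u_1=89/720 ∈ [0, 9/59) → index 0
j=2: u_2=149/720 ∈ [9/59, 15/59) → index 1
j=3: u_3=209/720 ∈ [15/59, 21/59) → index 2
j=4: u_4=269/720 ∈ [21/59, 30/59) → index 3
j=5: u_5=329/720 ∈ [21/59, 30/59) → index 3
j=6: u_6=389/720 ∈ [30/59, 37/59) → index 4
j=7: u_7=449/720 ∈ [30/59, 37/59) → index 4
j=8: u_8=509/720 ∈ [37/59, 43/59) → index 5
j=9: u_9=569/720 ∈ [44/59, 49/59) → index 7
j=10: u_10=629/720 ∈ [49/59, 54/59) → index 8
j=11: u_11=689/720 ∈ [56/59, 57/59) → index 10

0 0 1 2 3 3 4 4 5 7 8 10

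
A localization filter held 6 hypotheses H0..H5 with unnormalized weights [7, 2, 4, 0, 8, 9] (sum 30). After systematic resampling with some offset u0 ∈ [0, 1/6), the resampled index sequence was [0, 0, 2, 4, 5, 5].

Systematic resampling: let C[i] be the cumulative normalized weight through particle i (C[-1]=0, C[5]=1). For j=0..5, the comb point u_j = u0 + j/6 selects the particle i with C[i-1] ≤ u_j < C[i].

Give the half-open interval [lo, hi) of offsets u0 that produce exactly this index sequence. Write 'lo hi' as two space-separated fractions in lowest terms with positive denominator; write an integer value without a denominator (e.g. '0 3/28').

1/30 1/15

C = [7/30, 3/10, 13/30, 13/30, 7/10, 1]
j=0 picked index 0: u0 ∈ [0, 7/30)
j=1 picked index 0: u0 ∈ [-1/6, 1/15)
j=2 picked index 2: u0 ∈ [-1/30, 1/10)
j=3 picked index 4: u0 ∈ [-1/15, 1/5)
j=4 picked index 5: u0 ∈ [1/30, 1/3)
j=5 picked index 5: u0 ∈ [-2/15, 1/6)
intersection: [1/30, 1/15)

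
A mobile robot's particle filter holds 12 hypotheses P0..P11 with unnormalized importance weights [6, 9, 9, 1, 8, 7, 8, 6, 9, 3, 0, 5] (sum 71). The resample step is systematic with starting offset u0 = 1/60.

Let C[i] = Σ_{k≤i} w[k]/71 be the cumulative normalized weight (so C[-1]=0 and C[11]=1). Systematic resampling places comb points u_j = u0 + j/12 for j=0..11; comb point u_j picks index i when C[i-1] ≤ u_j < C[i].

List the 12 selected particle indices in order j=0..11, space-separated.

0 1 1 2 3 4 5 6 7 8 8 11

C = [6/71, 15/71, 24/71, 25/71, 33/71, 40/71, 48/71, 54/71, 63/71, 66/71, 66/71, 1]
j=0: u_0=1/60 ∈ [0, 6/71) → index 0
j=1: u_1=1/10 ∈ [6/71, 15/71) → index 1
j=2: u_2=11/60 ∈ [6/71, 15/71) → index 1
j=3: u_3=4/15 ∈ [15/71, 24/71) → index 2
j=4: u_4=7/20 ∈ [24/71, 25/71) → index 3
j=5: u_5=13/30 ∈ [25/71, 33/71) → index 4
j=6: u_6=31/60 ∈ [33/71, 40/71) → index 5
j=7: u_7=3/5 ∈ [40/71, 48/71) → index 6
j=8: u_8=41/60 ∈ [48/71, 54/71) → index 7
j=9: u_9=23/30 ∈ [54/71, 63/71) → index 8
j=10: u_10=17/20 ∈ [54/71, 63/71) → index 8
j=11: u_11=14/15 ∈ [66/71, 1) → index 11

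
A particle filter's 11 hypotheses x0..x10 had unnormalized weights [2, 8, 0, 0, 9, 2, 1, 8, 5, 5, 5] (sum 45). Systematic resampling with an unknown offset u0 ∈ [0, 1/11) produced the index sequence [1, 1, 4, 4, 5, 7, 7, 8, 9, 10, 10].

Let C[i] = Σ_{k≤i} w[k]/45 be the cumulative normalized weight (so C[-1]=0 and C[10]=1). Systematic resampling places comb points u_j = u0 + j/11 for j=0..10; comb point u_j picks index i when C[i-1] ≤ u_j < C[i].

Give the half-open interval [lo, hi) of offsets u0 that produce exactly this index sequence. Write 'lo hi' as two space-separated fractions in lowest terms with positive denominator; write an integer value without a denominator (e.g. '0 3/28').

7/99 1/11

C = [2/45, 2/9, 2/9, 2/9, 19/45, 7/15, 22/45, 2/3, 7/9, 8/9, 1]
j=0 picked index 1: u0 ∈ [2/45, 2/9)
j=1 picked index 1: u0 ∈ [-23/495, 13/99)
j=2 picked index 4: u0 ∈ [4/99, 119/495)
j=3 picked index 4: u0 ∈ [-5/99, 74/495)
j=4 picked index 5: u0 ∈ [29/495, 17/165)
j=5 picked index 7: u0 ∈ [17/495, 7/33)
j=6 picked index 7: u0 ∈ [-28/495, 4/33)
j=7 picked index 8: u0 ∈ [1/33, 14/99)
j=8 picked index 9: u0 ∈ [5/99, 16/99)
j=9 picked index 10: u0 ∈ [7/99, 2/11)
j=10 picked index 10: u0 ∈ [-2/99, 1/11)
intersection: [7/99, 1/11)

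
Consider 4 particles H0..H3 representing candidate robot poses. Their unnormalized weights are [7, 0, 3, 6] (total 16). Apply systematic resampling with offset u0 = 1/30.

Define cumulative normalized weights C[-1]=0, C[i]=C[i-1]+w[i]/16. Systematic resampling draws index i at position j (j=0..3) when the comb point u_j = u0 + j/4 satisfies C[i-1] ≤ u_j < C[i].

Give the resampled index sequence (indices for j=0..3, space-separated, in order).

C = [7/16, 7/16, 5/8, 1]
j=0: u_0=1/30 ∈ [0, 7/16) → index 0
j=1: u_1=17/60 ∈ [0, 7/16) → index 0
j=2: u_2=8/15 ∈ [7/16, 5/8) → index 2
j=3: u_3=47/60 ∈ [5/8, 1) → index 3

0 0 2 3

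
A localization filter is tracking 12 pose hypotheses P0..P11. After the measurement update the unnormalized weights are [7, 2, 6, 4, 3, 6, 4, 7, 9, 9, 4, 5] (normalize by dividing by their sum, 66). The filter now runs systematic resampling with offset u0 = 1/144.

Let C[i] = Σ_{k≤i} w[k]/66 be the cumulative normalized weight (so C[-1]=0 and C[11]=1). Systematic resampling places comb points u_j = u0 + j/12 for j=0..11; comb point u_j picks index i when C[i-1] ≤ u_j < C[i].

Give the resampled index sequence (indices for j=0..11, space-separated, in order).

0 0 2 3 5 5 7 7 8 9 9 10

C = [7/66, 3/22, 5/22, 19/66, 1/3, 14/33, 16/33, 13/22, 8/11, 19/22, 61/66, 1]
j=0: u_0=1/144 ∈ [0, 7/66) → index 0
j=1: u_1=13/144 ∈ [0, 7/66) → index 0
j=2: u_2=25/144 ∈ [3/22, 5/22) → index 2
j=3: u_3=37/144 ∈ [5/22, 19/66) → index 3
j=4: u_4=49/144 ∈ [1/3, 14/33) → index 5
j=5: u_5=61/144 ∈ [1/3, 14/33) → index 5
j=6: u_6=73/144 ∈ [16/33, 13/22) → index 7
j=7: u_7=85/144 ∈ [16/33, 13/22) → index 7
j=8: u_8=97/144 ∈ [13/22, 8/11) → index 8
j=9: u_9=109/144 ∈ [8/11, 19/22) → index 9
j=10: u_10=121/144 ∈ [8/11, 19/22) → index 9
j=11: u_11=133/144 ∈ [19/22, 61/66) → index 10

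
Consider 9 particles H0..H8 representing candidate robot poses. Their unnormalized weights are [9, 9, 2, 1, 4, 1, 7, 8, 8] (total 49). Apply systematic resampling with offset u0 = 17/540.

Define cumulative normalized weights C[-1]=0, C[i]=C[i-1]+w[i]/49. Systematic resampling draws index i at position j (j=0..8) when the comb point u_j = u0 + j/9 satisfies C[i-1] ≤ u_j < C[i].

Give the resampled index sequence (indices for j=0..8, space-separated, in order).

0 0 1 1 4 6 7 7 8

C = [9/49, 18/49, 20/49, 3/7, 25/49, 26/49, 33/49, 41/49, 1]
j=0: u_0=17/540 ∈ [0, 9/49) → index 0
j=1: u_1=77/540 ∈ [0, 9/49) → index 0
j=2: u_2=137/540 ∈ [9/49, 18/49) → index 1
j=3: u_3=197/540 ∈ [9/49, 18/49) → index 1
j=4: u_4=257/540 ∈ [3/7, 25/49) → index 4
j=5: u_5=317/540 ∈ [26/49, 33/49) → index 6
j=6: u_6=377/540 ∈ [33/49, 41/49) → index 7
j=7: u_7=437/540 ∈ [33/49, 41/49) → index 7
j=8: u_8=497/540 ∈ [41/49, 1) → index 8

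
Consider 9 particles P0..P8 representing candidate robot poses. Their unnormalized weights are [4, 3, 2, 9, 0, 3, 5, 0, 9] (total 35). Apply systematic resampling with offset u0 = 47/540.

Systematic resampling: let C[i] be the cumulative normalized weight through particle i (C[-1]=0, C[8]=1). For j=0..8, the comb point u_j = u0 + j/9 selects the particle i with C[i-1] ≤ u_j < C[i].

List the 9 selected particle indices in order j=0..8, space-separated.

C = [4/35, 1/5, 9/35, 18/35, 18/35, 3/5, 26/35, 26/35, 1]
j=0: u_0=47/540 ∈ [0, 4/35) → index 0
j=1: u_1=107/540 ∈ [4/35, 1/5) → index 1
j=2: u_2=167/540 ∈ [9/35, 18/35) → index 3
j=3: u_3=227/540 ∈ [9/35, 18/35) → index 3
j=4: u_4=287/540 ∈ [18/35, 3/5) → index 5
j=5: u_5=347/540 ∈ [3/5, 26/35) → index 6
j=6: u_6=407/540 ∈ [26/35, 1) → index 8
j=7: u_7=467/540 ∈ [26/35, 1) → index 8
j=8: u_8=527/540 ∈ [26/35, 1) → index 8

0 1 3 3 5 6 8 8 8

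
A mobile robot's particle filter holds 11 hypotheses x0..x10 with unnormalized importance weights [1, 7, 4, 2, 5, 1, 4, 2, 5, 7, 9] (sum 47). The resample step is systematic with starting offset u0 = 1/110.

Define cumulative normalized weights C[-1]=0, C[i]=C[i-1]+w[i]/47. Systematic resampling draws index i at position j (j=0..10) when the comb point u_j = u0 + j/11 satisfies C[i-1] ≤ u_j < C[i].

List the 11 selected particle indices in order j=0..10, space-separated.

C = [1/47, 8/47, 12/47, 14/47, 19/47, 20/47, 24/47, 26/47, 31/47, 38/47, 1]
j=0: u_0=1/110 ∈ [0, 1/47) → index 0
j=1: u_1=1/10 ∈ [1/47, 8/47) → index 1
j=2: u_2=21/110 ∈ [8/47, 12/47) → index 2
j=3: u_3=31/110 ∈ [12/47, 14/47) → index 3
j=4: u_4=41/110 ∈ [14/47, 19/47) → index 4
j=5: u_5=51/110 ∈ [20/47, 24/47) → index 6
j=6: u_6=61/110 ∈ [26/47, 31/47) → index 8
j=7: u_7=71/110 ∈ [26/47, 31/47) → index 8
j=8: u_8=81/110 ∈ [31/47, 38/47) → index 9
j=9: u_9=91/110 ∈ [38/47, 1) → index 10
j=10: u_10=101/110 ∈ [38/47, 1) → index 10

0 1 2 3 4 6 8 8 9 10 10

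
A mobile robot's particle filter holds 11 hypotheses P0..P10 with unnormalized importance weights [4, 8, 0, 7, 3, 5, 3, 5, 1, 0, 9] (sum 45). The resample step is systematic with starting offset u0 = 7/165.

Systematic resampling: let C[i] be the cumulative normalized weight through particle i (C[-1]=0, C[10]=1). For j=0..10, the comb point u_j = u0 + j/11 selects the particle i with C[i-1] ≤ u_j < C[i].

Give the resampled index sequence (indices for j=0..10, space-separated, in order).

0 1 1 3 3 5 5 7 7 10 10

C = [4/45, 4/15, 4/15, 19/45, 22/45, 3/5, 2/3, 7/9, 4/5, 4/5, 1]
j=0: u_0=7/165 ∈ [0, 4/45) → index 0
j=1: u_1=2/15 ∈ [4/45, 4/15) → index 1
j=2: u_2=37/165 ∈ [4/45, 4/15) → index 1
j=3: u_3=52/165 ∈ [4/15, 19/45) → index 3
j=4: u_4=67/165 ∈ [4/15, 19/45) → index 3
j=5: u_5=82/165 ∈ [22/45, 3/5) → index 5
j=6: u_6=97/165 ∈ [22/45, 3/5) → index 5
j=7: u_7=112/165 ∈ [2/3, 7/9) → index 7
j=8: u_8=127/165 ∈ [2/3, 7/9) → index 7
j=9: u_9=142/165 ∈ [4/5, 1) → index 10
j=10: u_10=157/165 ∈ [4/5, 1) → index 10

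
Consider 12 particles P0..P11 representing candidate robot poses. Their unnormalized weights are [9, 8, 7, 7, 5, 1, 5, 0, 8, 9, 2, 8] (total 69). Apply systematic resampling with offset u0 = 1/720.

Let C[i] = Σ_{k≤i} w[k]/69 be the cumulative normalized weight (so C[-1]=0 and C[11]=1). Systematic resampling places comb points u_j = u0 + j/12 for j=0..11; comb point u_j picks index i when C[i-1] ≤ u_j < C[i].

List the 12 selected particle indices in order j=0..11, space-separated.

0 0 1 2 2 3 4 6 8 9 9 11

C = [3/23, 17/69, 8/23, 31/69, 12/23, 37/69, 14/23, 14/23, 50/69, 59/69, 61/69, 1]
j=0: u_0=1/720 ∈ [0, 3/23) → index 0
j=1: u_1=61/720 ∈ [0, 3/23) → index 0
j=2: u_2=121/720 ∈ [3/23, 17/69) → index 1
j=3: u_3=181/720 ∈ [17/69, 8/23) → index 2
j=4: u_4=241/720 ∈ [17/69, 8/23) → index 2
j=5: u_5=301/720 ∈ [8/23, 31/69) → index 3
j=6: u_6=361/720 ∈ [31/69, 12/23) → index 4
j=7: u_7=421/720 ∈ [37/69, 14/23) → index 6
j=8: u_8=481/720 ∈ [14/23, 50/69) → index 8
j=9: u_9=541/720 ∈ [50/69, 59/69) → index 9
j=10: u_10=601/720 ∈ [50/69, 59/69) → index 9
j=11: u_11=661/720 ∈ [61/69, 1) → index 11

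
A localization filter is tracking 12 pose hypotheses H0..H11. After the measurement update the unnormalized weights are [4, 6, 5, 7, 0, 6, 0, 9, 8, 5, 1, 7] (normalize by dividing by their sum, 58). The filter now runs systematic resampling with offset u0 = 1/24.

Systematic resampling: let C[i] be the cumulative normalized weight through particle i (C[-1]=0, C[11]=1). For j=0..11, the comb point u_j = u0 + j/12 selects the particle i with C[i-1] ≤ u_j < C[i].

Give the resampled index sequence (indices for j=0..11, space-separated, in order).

0 1 2 3 3 5 7 7 8 9 10 11

C = [2/29, 5/29, 15/58, 11/29, 11/29, 14/29, 14/29, 37/58, 45/58, 25/29, 51/58, 1]
j=0: u_0=1/24 ∈ [0, 2/29) → index 0
j=1: u_1=1/8 ∈ [2/29, 5/29) → index 1
j=2: u_2=5/24 ∈ [5/29, 15/58) → index 2
j=3: u_3=7/24 ∈ [15/58, 11/29) → index 3
j=4: u_4=3/8 ∈ [15/58, 11/29) → index 3
j=5: u_5=11/24 ∈ [11/29, 14/29) → index 5
j=6: u_6=13/24 ∈ [14/29, 37/58) → index 7
j=7: u_7=5/8 ∈ [14/29, 37/58) → index 7
j=8: u_8=17/24 ∈ [37/58, 45/58) → index 8
j=9: u_9=19/24 ∈ [45/58, 25/29) → index 9
j=10: u_10=7/8 ∈ [25/29, 51/58) → index 10
j=11: u_11=23/24 ∈ [51/58, 1) → index 11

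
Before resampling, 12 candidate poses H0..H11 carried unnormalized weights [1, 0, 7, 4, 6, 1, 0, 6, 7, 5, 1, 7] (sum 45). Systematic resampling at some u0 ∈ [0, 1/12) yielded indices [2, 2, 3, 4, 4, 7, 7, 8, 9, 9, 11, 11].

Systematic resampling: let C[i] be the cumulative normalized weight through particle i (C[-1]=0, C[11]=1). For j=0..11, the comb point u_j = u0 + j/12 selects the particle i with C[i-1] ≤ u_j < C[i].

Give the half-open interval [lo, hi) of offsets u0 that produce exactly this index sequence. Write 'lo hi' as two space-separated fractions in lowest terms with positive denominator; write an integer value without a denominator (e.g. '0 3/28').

2/45 1/18

C = [1/45, 1/45, 8/45, 4/15, 2/5, 19/45, 19/45, 5/9, 32/45, 37/45, 38/45, 1]
j=0 picked index 2: u0 ∈ [1/45, 8/45)
j=1 picked index 2: u0 ∈ [-11/180, 17/180)
j=2 picked index 3: u0 ∈ [1/90, 1/10)
j=3 picked index 4: u0 ∈ [1/60, 3/20)
j=4 picked index 4: u0 ∈ [-1/15, 1/15)
j=5 picked index 7: u0 ∈ [1/180, 5/36)
j=6 picked index 7: u0 ∈ [-7/90, 1/18)
j=7 picked index 8: u0 ∈ [-1/36, 23/180)
j=8 picked index 9: u0 ∈ [2/45, 7/45)
j=9 picked index 9: u0 ∈ [-7/180, 13/180)
j=10 picked index 11: u0 ∈ [1/90, 1/6)
j=11 picked index 11: u0 ∈ [-13/180, 1/12)
intersection: [2/45, 1/18)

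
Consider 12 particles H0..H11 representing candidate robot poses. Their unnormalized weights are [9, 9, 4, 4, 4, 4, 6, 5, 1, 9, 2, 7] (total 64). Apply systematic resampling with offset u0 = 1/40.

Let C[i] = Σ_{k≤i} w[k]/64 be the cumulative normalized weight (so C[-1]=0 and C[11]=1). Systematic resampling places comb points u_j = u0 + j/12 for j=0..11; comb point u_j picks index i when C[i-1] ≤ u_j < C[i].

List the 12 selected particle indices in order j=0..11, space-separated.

C = [9/64, 9/32, 11/32, 13/32, 15/32, 17/32, 5/8, 45/64, 23/32, 55/64, 57/64, 1]
j=0: u_0=1/40 ∈ [0, 9/64) → index 0
j=1: u_1=13/120 ∈ [0, 9/64) → index 0
j=2: u_2=23/120 ∈ [9/64, 9/32) → index 1
j=3: u_3=11/40 ∈ [9/64, 9/32) → index 1
j=4: u_4=43/120 ∈ [11/32, 13/32) → index 3
j=5: u_5=53/120 ∈ [13/32, 15/32) → index 4
j=6: u_6=21/40 ∈ [15/32, 17/32) → index 5
j=7: u_7=73/120 ∈ [17/32, 5/8) → index 6
j=8: u_8=83/120 ∈ [5/8, 45/64) → index 7
j=9: u_9=31/40 ∈ [23/32, 55/64) → index 9
j=10: u_10=103/120 ∈ [23/32, 55/64) → index 9
j=11: u_11=113/120 ∈ [57/64, 1) → index 11

0 0 1 1 3 4 5 6 7 9 9 11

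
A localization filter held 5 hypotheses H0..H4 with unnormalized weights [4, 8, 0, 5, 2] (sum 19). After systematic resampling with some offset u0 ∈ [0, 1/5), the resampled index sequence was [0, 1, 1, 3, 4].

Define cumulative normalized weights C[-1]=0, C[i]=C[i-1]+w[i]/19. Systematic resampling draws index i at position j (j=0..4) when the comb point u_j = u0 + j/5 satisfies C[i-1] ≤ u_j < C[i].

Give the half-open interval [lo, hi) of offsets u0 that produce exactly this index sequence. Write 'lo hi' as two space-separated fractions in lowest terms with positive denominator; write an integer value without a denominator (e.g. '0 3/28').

9/95 1/5

C = [4/19, 12/19, 12/19, 17/19, 1]
j=0 picked index 0: u0 ∈ [0, 4/19)
j=1 picked index 1: u0 ∈ [1/95, 41/95)
j=2 picked index 1: u0 ∈ [-18/95, 22/95)
j=3 picked index 3: u0 ∈ [3/95, 28/95)
j=4 picked index 4: u0 ∈ [9/95, 1/5)
intersection: [9/95, 1/5)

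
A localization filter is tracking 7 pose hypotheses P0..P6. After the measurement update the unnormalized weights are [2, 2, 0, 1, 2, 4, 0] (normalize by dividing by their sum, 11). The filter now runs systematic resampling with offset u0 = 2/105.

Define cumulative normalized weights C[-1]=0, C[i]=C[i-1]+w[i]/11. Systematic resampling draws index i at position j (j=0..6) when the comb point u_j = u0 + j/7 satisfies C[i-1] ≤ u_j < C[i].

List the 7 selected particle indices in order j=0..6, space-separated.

0 0 1 3 4 5 5

C = [2/11, 4/11, 4/11, 5/11, 7/11, 1, 1]
j=0: u_0=2/105 ∈ [0, 2/11) → index 0
j=1: u_1=17/105 ∈ [0, 2/11) → index 0
j=2: u_2=32/105 ∈ [2/11, 4/11) → index 1
j=3: u_3=47/105 ∈ [4/11, 5/11) → index 3
j=4: u_4=62/105 ∈ [5/11, 7/11) → index 4
j=5: u_5=11/15 ∈ [7/11, 1) → index 5
j=6: u_6=92/105 ∈ [7/11, 1) → index 5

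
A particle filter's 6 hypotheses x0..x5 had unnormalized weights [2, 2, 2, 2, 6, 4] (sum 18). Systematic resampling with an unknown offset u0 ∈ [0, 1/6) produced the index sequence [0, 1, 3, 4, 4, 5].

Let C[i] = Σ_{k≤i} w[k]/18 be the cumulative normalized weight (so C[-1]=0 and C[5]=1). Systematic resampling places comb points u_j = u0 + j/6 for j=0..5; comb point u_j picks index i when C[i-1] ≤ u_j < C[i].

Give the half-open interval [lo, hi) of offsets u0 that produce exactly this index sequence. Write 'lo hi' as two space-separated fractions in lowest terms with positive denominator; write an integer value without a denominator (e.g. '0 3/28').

0 1/18

C = [1/9, 2/9, 1/3, 4/9, 7/9, 1]
j=0 picked index 0: u0 ∈ [0, 1/9)
j=1 picked index 1: u0 ∈ [-1/18, 1/18)
j=2 picked index 3: u0 ∈ [0, 1/9)
j=3 picked index 4: u0 ∈ [-1/18, 5/18)
j=4 picked index 4: u0 ∈ [-2/9, 1/9)
j=5 picked index 5: u0 ∈ [-1/18, 1/6)
intersection: [0, 1/18)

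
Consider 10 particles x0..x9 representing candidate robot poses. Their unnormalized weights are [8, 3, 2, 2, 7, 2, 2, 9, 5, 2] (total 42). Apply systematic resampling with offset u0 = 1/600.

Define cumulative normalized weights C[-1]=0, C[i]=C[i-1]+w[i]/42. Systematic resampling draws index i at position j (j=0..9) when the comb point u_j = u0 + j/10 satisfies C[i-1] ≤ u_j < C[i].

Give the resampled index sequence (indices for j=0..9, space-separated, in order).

C = [4/21, 11/42, 13/42, 5/14, 11/21, 4/7, 13/21, 5/6, 20/21, 1]
j=0: u_0=1/600 ∈ [0, 4/21) → index 0
j=1: u_1=61/600 ∈ [0, 4/21) → index 0
j=2: u_2=121/600 ∈ [4/21, 11/42) → index 1
j=3: u_3=181/600 ∈ [11/42, 13/42) → index 2
j=4: u_4=241/600 ∈ [5/14, 11/21) → index 4
j=5: u_5=301/600 ∈ [5/14, 11/21) → index 4
j=6: u_6=361/600 ∈ [4/7, 13/21) → index 6
j=7: u_7=421/600 ∈ [13/21, 5/6) → index 7
j=8: u_8=481/600 ∈ [13/21, 5/6) → index 7
j=9: u_9=541/600 ∈ [5/6, 20/21) → index 8

0 0 1 2 4 4 6 7 7 8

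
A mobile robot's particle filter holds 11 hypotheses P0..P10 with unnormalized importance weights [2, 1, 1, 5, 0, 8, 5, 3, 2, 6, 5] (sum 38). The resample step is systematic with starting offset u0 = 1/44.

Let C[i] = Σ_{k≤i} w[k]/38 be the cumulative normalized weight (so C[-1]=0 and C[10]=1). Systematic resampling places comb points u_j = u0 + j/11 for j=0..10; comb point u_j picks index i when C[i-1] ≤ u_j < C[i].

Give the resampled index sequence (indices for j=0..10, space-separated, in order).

0 3 3 5 5 6 6 8 9 9 10

C = [1/19, 3/38, 2/19, 9/38, 9/38, 17/38, 11/19, 25/38, 27/38, 33/38, 1]
j=0: u_0=1/44 ∈ [0, 1/19) → index 0
j=1: u_1=5/44 ∈ [2/19, 9/38) → index 3
j=2: u_2=9/44 ∈ [2/19, 9/38) → index 3
j=3: u_3=13/44 ∈ [9/38, 17/38) → index 5
j=4: u_4=17/44 ∈ [9/38, 17/38) → index 5
j=5: u_5=21/44 ∈ [17/38, 11/19) → index 6
j=6: u_6=25/44 ∈ [17/38, 11/19) → index 6
j=7: u_7=29/44 ∈ [25/38, 27/38) → index 8
j=8: u_8=3/4 ∈ [27/38, 33/38) → index 9
j=9: u_9=37/44 ∈ [27/38, 33/38) → index 9
j=10: u_10=41/44 ∈ [33/38, 1) → index 10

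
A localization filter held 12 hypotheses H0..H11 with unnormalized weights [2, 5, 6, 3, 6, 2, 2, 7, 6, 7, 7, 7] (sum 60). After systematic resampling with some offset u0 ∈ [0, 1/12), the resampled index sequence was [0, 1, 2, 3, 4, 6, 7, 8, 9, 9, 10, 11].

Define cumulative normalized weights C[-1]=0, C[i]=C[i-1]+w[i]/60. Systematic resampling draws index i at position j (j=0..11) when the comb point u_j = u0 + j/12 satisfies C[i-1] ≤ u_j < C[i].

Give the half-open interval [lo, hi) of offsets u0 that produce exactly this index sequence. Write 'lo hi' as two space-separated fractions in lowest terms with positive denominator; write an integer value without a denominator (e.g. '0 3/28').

C = [1/30, 7/60, 13/60, 4/15, 11/30, 2/5, 13/30, 11/20, 13/20, 23/30, 53/60, 1]
j=0 picked index 0: u0 ∈ [0, 1/30)
j=1 picked index 1: u0 ∈ [-1/20, 1/30)
j=2 picked index 2: u0 ∈ [-1/20, 1/20)
j=3 picked index 3: u0 ∈ [-1/30, 1/60)
j=4 picked index 4: u0 ∈ [-1/15, 1/30)
j=5 picked index 6: u0 ∈ [-1/60, 1/60)
j=6 picked index 7: u0 ∈ [-1/15, 1/20)
j=7 picked index 8: u0 ∈ [-1/30, 1/15)
j=8 picked index 9: u0 ∈ [-1/60, 1/10)
j=9 picked index 9: u0 ∈ [-1/10, 1/60)
j=10 picked index 10: u0 ∈ [-1/15, 1/20)
j=11 picked index 11: u0 ∈ [-1/30, 1/12)
intersection: [0, 1/60)

0 1/60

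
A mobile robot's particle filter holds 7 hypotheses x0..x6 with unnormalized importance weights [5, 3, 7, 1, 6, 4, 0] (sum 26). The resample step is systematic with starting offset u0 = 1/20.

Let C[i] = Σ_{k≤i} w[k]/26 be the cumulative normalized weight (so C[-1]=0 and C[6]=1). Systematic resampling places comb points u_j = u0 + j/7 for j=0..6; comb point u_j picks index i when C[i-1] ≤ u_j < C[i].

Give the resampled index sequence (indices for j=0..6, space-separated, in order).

0 1 2 2 4 4 5

C = [5/26, 4/13, 15/26, 8/13, 11/13, 1, 1]
j=0: u_0=1/20 ∈ [0, 5/26) → index 0
j=1: u_1=27/140 ∈ [5/26, 4/13) → index 1
j=2: u_2=47/140 ∈ [4/13, 15/26) → index 2
j=3: u_3=67/140 ∈ [4/13, 15/26) → index 2
j=4: u_4=87/140 ∈ [8/13, 11/13) → index 4
j=5: u_5=107/140 ∈ [8/13, 11/13) → index 4
j=6: u_6=127/140 ∈ [11/13, 1) → index 5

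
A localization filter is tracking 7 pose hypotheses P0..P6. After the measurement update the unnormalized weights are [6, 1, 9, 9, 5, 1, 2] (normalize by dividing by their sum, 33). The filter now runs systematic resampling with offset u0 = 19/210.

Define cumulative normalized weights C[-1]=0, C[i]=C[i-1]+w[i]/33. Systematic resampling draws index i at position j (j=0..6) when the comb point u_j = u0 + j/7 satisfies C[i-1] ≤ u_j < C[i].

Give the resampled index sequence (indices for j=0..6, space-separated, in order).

C = [2/11, 7/33, 16/33, 25/33, 10/11, 31/33, 1]
j=0: u_0=19/210 ∈ [0, 2/11) → index 0
j=1: u_1=7/30 ∈ [7/33, 16/33) → index 2
j=2: u_2=79/210 ∈ [7/33, 16/33) → index 2
j=3: u_3=109/210 ∈ [16/33, 25/33) → index 3
j=4: u_4=139/210 ∈ [16/33, 25/33) → index 3
j=5: u_5=169/210 ∈ [25/33, 10/11) → index 4
j=6: u_6=199/210 ∈ [31/33, 1) → index 6

0 2 2 3 3 4 6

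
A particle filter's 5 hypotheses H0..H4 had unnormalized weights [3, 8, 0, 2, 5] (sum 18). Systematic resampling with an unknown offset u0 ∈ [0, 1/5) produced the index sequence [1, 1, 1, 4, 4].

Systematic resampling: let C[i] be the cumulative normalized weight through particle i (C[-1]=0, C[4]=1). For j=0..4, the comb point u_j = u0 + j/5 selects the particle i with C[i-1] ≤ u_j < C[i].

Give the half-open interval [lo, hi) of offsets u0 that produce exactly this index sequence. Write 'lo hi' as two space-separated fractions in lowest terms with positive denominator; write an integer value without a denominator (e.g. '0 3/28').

C = [1/6, 11/18, 11/18, 13/18, 1]
j=0 picked index 1: u0 ∈ [1/6, 11/18)
j=1 picked index 1: u0 ∈ [-1/30, 37/90)
j=2 picked index 1: u0 ∈ [-7/30, 19/90)
j=3 picked index 4: u0 ∈ [11/90, 2/5)
j=4 picked index 4: u0 ∈ [-7/90, 1/5)
intersection: [1/6, 1/5)

1/6 1/5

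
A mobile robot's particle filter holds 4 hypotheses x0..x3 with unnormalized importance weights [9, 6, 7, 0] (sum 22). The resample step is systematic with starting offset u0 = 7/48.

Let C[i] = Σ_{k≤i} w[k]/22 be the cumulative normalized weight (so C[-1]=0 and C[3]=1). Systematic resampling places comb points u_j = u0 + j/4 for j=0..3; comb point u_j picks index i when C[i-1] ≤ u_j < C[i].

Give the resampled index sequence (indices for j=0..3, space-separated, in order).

0 0 1 2

C = [9/22, 15/22, 1, 1]
j=0: u_0=7/48 ∈ [0, 9/22) → index 0
j=1: u_1=19/48 ∈ [0, 9/22) → index 0
j=2: u_2=31/48 ∈ [9/22, 15/22) → index 1
j=3: u_3=43/48 ∈ [15/22, 1) → index 2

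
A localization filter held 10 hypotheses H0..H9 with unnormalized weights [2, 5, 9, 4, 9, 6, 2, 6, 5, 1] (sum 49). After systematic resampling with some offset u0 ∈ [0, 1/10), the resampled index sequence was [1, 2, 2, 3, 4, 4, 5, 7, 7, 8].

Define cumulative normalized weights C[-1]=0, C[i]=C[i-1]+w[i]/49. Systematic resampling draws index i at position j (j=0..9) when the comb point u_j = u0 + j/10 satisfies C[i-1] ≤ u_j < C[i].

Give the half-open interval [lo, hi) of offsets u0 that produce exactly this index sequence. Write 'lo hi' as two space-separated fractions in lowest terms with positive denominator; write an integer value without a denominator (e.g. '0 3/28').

C = [2/49, 1/7, 16/49, 20/49, 29/49, 5/7, 37/49, 43/49, 48/49, 1]
j=0 picked index 1: u0 ∈ [2/49, 1/7)
j=1 picked index 2: u0 ∈ [3/70, 111/490)
j=2 picked index 2: u0 ∈ [-2/35, 31/245)
j=3 picked index 3: u0 ∈ [13/490, 53/490)
j=4 picked index 4: u0 ∈ [2/245, 47/245)
j=5 picked index 4: u0 ∈ [-9/98, 9/98)
j=6 picked index 5: u0 ∈ [-2/245, 4/35)
j=7 picked index 7: u0 ∈ [27/490, 87/490)
j=8 picked index 7: u0 ∈ [-11/245, 19/245)
j=9 picked index 8: u0 ∈ [-11/490, 39/490)
intersection: [27/490, 19/245)

27/490 19/245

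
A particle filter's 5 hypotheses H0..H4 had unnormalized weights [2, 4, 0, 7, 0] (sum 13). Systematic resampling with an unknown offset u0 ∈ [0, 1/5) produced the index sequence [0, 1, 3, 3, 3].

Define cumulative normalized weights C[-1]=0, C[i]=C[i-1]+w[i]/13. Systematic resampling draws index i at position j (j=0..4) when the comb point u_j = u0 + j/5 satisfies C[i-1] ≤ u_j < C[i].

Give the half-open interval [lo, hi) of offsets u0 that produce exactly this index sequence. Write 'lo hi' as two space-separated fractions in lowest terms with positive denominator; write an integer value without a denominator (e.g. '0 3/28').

4/65 2/13

C = [2/13, 6/13, 6/13, 1, 1]
j=0 picked index 0: u0 ∈ [0, 2/13)
j=1 picked index 1: u0 ∈ [-3/65, 17/65)
j=2 picked index 3: u0 ∈ [4/65, 3/5)
j=3 picked index 3: u0 ∈ [-9/65, 2/5)
j=4 picked index 3: u0 ∈ [-22/65, 1/5)
intersection: [4/65, 2/13)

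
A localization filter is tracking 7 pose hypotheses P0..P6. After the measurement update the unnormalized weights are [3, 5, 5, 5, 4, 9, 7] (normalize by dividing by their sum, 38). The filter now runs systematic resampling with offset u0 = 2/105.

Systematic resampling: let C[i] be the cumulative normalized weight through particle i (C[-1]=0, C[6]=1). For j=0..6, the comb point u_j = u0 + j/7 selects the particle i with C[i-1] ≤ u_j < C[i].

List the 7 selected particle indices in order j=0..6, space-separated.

0 1 2 3 5 5 6

C = [3/38, 4/19, 13/38, 9/19, 11/19, 31/38, 1]
j=0: u_0=2/105 ∈ [0, 3/38) → index 0
j=1: u_1=17/105 ∈ [3/38, 4/19) → index 1
j=2: u_2=32/105 ∈ [4/19, 13/38) → index 2
j=3: u_3=47/105 ∈ [13/38, 9/19) → index 3
j=4: u_4=62/105 ∈ [11/19, 31/38) → index 5
j=5: u_5=11/15 ∈ [11/19, 31/38) → index 5
j=6: u_6=92/105 ∈ [31/38, 1) → index 6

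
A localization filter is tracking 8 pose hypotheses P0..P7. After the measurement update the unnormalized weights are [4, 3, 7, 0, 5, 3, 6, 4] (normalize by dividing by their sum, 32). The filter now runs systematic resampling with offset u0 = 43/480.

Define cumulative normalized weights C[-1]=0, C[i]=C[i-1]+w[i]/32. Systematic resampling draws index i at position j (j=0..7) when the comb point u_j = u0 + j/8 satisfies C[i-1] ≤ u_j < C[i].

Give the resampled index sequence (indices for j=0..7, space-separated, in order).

0 1 2 4 4 6 6 7

C = [1/8, 7/32, 7/16, 7/16, 19/32, 11/16, 7/8, 1]
j=0: u_0=43/480 ∈ [0, 1/8) → index 0
j=1: u_1=103/480 ∈ [1/8, 7/32) → index 1
j=2: u_2=163/480 ∈ [7/32, 7/16) → index 2
j=3: u_3=223/480 ∈ [7/16, 19/32) → index 4
j=4: u_4=283/480 ∈ [7/16, 19/32) → index 4
j=5: u_5=343/480 ∈ [11/16, 7/8) → index 6
j=6: u_6=403/480 ∈ [11/16, 7/8) → index 6
j=7: u_7=463/480 ∈ [7/8, 1) → index 7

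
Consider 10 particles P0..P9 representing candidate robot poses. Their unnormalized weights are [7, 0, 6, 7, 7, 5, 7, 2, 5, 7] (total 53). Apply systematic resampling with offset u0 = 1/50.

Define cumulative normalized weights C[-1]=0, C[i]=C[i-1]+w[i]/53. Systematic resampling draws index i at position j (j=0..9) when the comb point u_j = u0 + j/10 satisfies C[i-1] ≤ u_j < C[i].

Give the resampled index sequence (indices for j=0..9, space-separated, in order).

C = [7/53, 7/53, 13/53, 20/53, 27/53, 32/53, 39/53, 41/53, 46/53, 1]
j=0: u_0=1/50 ∈ [0, 7/53) → index 0
j=1: u_1=3/25 ∈ [0, 7/53) → index 0
j=2: u_2=11/50 ∈ [7/53, 13/53) → index 2
j=3: u_3=8/25 ∈ [13/53, 20/53) → index 3
j=4: u_4=21/50 ∈ [20/53, 27/53) → index 4
j=5: u_5=13/25 ∈ [27/53, 32/53) → index 5
j=6: u_6=31/50 ∈ [32/53, 39/53) → index 6
j=7: u_7=18/25 ∈ [32/53, 39/53) → index 6
j=8: u_8=41/50 ∈ [41/53, 46/53) → index 8
j=9: u_9=23/25 ∈ [46/53, 1) → index 9

0 0 2 3 4 5 6 6 8 9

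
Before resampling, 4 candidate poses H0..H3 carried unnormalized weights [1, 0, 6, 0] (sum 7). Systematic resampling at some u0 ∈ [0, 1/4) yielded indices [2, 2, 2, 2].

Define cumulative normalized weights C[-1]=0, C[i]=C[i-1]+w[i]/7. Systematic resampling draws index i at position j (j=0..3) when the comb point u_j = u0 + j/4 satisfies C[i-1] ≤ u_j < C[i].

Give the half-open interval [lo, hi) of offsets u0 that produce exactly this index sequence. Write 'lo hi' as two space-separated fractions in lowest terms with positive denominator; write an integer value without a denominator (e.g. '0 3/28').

C = [1/7, 1/7, 1, 1]
j=0 picked index 2: u0 ∈ [1/7, 1)
j=1 picked index 2: u0 ∈ [-3/28, 3/4)
j=2 picked index 2: u0 ∈ [-5/14, 1/2)
j=3 picked index 2: u0 ∈ [-17/28, 1/4)
intersection: [1/7, 1/4)

1/7 1/4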